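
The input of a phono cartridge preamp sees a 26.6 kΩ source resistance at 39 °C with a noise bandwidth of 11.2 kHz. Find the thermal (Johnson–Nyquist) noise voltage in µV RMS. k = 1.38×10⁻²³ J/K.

2.27 µV

T = 39 °C + 273.15 = 312.15 K
V_n = √(4kTRB)
4kTRB = 4 × 1.38×10⁻²³ × 312.15 × 2.66×10⁴ × 1.12×10⁴ = 5.13×10⁻¹² V²
V_n = √(5.13×10⁻¹²) = 2.27×10⁻⁶ V = 2.27 µV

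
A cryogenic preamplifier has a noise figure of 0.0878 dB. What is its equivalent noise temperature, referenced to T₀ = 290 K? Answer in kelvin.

F = 10^(0.0878/10) = 1.02042
T_e = (F − 1)·T₀ = (1.02042 − 1) × 290 = 5.92 K

5.92 K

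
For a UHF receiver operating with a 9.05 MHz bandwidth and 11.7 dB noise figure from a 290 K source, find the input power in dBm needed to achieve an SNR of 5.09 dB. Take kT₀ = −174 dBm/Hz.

Sensitivity = −174 + 10 log₁₀(B) + NF + SNR_min
= −174 + 69.57 + 11.7 + 5.09
= −87.64 dBm → −87.6 dBm

−87.6 dBm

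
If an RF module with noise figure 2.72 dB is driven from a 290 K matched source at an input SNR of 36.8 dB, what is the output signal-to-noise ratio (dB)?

By definition F = SNR_in/SNR_out, so in dB: SNR_out = SNR_in − NF
SNR_out = 36.8 − 2.72 = 34.08 dB

34.08 dB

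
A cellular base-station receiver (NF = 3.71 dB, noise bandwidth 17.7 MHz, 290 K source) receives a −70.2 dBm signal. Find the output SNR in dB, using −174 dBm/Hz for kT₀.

27.6 dB

Noise floor: N = −174 + 10 log₁₀(B) + NF
10 log₁₀(1.77×10⁷) = 72.48 dB
N = −174 + 72.48 + 3.71 = −97.81 dBm
SNR = P_sig − N = −70.2 − (−97.81) = 27.61 dB → 27.6 dB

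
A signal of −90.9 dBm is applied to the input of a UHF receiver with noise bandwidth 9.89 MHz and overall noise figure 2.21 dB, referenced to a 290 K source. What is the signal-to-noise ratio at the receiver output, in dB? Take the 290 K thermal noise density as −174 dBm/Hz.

10.9 dB

Noise floor: N = −174 + 10 log₁₀(B) + NF
10 log₁₀(9.89×10⁶) = 69.95 dB
N = −174 + 69.95 + 2.21 = −101.84 dBm
SNR = P_sig − N = −90.9 − (−101.84) = 10.94 dB → 10.9 dB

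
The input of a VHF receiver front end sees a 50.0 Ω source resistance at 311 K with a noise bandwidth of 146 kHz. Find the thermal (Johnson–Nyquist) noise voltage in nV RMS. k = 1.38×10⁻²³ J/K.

V_n = √(4kTRB)
4kTRB = 4 × 1.38×10⁻²³ × 311 × 5.00×10¹ × 1.46×10⁵ = 1.25×10⁻¹³ V²
V_n = √(1.25×10⁻¹³) = 3.54×10⁻⁷ V = 354 nV

354 nV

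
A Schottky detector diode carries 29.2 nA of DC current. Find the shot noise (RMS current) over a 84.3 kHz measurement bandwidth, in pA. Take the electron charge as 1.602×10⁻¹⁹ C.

I_n = √(2qI·B)
2qI·B = 2 × 1.602×10⁻¹⁹ × 2.92×10⁻⁸ × 8.43×10⁴ = 7.89×10⁻²² A²
I_n = √(7.89×10⁻²²) = 2.81×10⁻¹¹ A = 28.1 pA

28.1 pA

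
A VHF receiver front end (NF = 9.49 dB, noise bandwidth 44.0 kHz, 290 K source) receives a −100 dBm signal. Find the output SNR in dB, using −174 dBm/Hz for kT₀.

18.1 dB

Noise floor: N = −174 + 10 log₁₀(B) + NF
10 log₁₀(4.40×10⁴) = 46.43 dB
N = −174 + 46.43 + 9.49 = −118.08 dBm
SNR = P_sig − N = −100 − (−118.08) = 18.08 dB → 18.1 dB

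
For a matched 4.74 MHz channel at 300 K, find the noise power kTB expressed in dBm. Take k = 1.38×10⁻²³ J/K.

P_n = kTB = 1.38×10⁻²³ × 300 × 4.74×10⁶ = 1.96×10⁻¹⁴ W
In dBm: 10 log₁₀(1.96×10⁻¹⁴ / 10⁻³) = −107.1 dBm

−107.1 dBm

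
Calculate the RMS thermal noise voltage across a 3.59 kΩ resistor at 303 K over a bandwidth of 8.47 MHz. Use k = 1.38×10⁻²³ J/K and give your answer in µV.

22.6 µV

V_n = √(4kTRB)
4kTRB = 4 × 1.38×10⁻²³ × 303 × 3.59×10³ × 8.47×10⁶ = 5.09×10⁻¹⁰ V²
V_n = √(5.09×10⁻¹⁰) = 2.26×10⁻⁵ V = 22.6 µV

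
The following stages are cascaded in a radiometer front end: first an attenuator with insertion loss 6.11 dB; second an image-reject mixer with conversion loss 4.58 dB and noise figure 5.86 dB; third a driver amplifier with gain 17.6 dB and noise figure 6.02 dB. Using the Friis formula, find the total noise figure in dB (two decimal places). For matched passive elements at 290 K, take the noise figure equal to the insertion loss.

Convert to linear (a loss of L dB is a gain of −L dB): F_i = 10^(NF_i/10), G_i = 10^(G_i,dB/10)
  Stage 1: F_1 = 10^(6.11/10) = 4.083, G_1 = 10^(−6.11/10) = 0.2449
  Stage 2: F_2 = 10^(5.86/10) = 3.855, G_2 = 10^(−4.58/10) = 0.3483
  Stage 3: F_3 = 10^(6.02/10) = 3.999, G_3 = 10^(17.6/10) = 57.54
Friis cascade:
  F = 4.083 + (3.855 − 1)/0.2449 + (3.999 − 1)/0.08531 = 50.90
NF = 10 log₁₀(50.90) = 17.07 dB

17.07 dB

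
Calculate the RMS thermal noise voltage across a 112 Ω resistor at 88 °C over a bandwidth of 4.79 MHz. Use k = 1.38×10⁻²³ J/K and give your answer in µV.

3.27 µV

T = 88 °C + 273.15 = 361.15 K
V_n = √(4kTRB)
4kTRB = 4 × 1.38×10⁻²³ × 361.15 × 1.12×10² × 4.79×10⁶ = 1.07×10⁻¹¹ V²
V_n = √(1.07×10⁻¹¹) = 3.27×10⁻⁶ V = 3.27 µV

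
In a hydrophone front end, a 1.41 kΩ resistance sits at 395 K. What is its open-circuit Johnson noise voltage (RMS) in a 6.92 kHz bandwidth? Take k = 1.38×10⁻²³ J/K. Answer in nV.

461 nV

V_n = √(4kTRB)
4kTRB = 4 × 1.38×10⁻²³ × 395 × 1.41×10³ × 6.92×10³ = 2.13×10⁻¹³ V²
V_n = √(2.13×10⁻¹³) = 4.61×10⁻⁷ V = 461 nV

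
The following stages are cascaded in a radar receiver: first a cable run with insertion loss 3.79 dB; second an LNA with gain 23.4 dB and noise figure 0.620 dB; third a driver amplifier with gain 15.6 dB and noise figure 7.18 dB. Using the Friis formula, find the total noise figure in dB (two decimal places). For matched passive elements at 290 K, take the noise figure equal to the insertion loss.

4.48 dB

Convert to linear (a loss of L dB is a gain of −L dB): F_i = 10^(NF_i/10), G_i = 10^(G_i,dB/10)
  Stage 1: F_1 = 10^(3.79/10) = 2.393, G_1 = 10^(−3.79/10) = 0.4178
  Stage 2: F_2 = 10^(0.620/10) = 1.153, G_2 = 10^(23.4/10) = 218.8
  Stage 3: F_3 = 10^(7.18/10) = 5.224, G_3 = 10^(15.6/10) = 36.31
Friis cascade:
  F = 2.393 + (1.153 − 1)/0.4178 + (5.224 − 1)/91.41 = 2.807
NF = 10 log₁₀(2.807) = 4.48 dB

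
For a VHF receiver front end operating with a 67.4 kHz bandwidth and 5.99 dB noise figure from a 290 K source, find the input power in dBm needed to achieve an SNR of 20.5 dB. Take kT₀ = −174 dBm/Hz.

−99.2 dBm

Sensitivity = −174 + 10 log₁₀(B) + NF + SNR_min
= −174 + 48.29 + 5.99 + 20.5
= −99.22 dBm → −99.2 dBm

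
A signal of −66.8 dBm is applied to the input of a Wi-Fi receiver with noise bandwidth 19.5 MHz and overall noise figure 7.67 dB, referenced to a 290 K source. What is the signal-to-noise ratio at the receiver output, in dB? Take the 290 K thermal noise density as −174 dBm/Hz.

26.6 dB

Noise floor: N = −174 + 10 log₁₀(B) + NF
10 log₁₀(1.95×10⁷) = 72.9 dB
N = −174 + 72.9 + 7.67 = −93.43 dBm
SNR = P_sig − N = −66.8 − (−93.43) = 26.63 dB → 26.6 dB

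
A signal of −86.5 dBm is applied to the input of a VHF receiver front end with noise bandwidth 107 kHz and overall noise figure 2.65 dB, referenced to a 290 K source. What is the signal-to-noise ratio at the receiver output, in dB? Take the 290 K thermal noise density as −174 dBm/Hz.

34.6 dB

Noise floor: N = −174 + 10 log₁₀(B) + NF
10 log₁₀(1.07×10⁵) = 50.29 dB
N = −174 + 50.29 + 2.65 = −121.06 dBm
SNR = P_sig − N = −86.5 − (−121.06) = 34.56 dB → 34.6 dB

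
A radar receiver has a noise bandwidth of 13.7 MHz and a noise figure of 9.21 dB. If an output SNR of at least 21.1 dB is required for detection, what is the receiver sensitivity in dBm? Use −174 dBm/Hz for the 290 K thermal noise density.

Sensitivity = −174 + 10 log₁₀(B) + NF + SNR_min
= −174 + 71.37 + 9.21 + 21.1
= −72.32 dBm → −72.3 dBm

−72.3 dBm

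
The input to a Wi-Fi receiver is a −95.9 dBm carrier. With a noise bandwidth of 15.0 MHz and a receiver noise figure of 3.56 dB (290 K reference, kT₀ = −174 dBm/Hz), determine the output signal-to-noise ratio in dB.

Noise floor: N = −174 + 10 log₁₀(B) + NF
10 log₁₀(1.50×10⁷) = 71.76 dB
N = −174 + 71.76 + 3.56 = −98.68 dBm
SNR = P_sig − N = −95.9 − (−98.68) = 2.78 dB → 2.8 dB

2.8 dB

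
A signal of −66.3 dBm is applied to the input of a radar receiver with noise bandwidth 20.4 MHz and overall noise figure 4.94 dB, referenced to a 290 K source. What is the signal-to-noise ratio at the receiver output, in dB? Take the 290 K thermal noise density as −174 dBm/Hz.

Noise floor: N = −174 + 10 log₁₀(B) + NF
10 log₁₀(2.04×10⁷) = 73.1 dB
N = −174 + 73.1 + 4.94 = −95.96 dBm
SNR = P_sig − N = −66.3 − (−95.96) = 29.66 dB → 29.7 dB

29.7 dB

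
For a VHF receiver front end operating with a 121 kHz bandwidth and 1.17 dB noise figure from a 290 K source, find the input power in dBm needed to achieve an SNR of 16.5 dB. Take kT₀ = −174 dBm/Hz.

−105.5 dBm

Sensitivity = −174 + 10 log₁₀(B) + NF + SNR_min
= −174 + 50.83 + 1.17 + 16.5
= −105.50 dBm → −105.5 dBm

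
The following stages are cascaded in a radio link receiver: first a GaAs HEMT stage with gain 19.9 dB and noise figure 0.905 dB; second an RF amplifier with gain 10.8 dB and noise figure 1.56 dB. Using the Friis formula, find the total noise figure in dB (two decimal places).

Convert to linear (a loss of L dB is a gain of −L dB): F_i = 10^(NF_i/10), G_i = 10^(G_i,dB/10)
  Stage 1: F_1 = 10^(0.905/10) = 1.232, G_1 = 10^(19.9/10) = 97.72
  Stage 2: F_2 = 10^(1.56/10) = 1.432, G_2 = 10^(10.8/10) = 12.02
Friis cascade:
  F = 1.232 + (1.432 − 1)/97.72 = 1.236
NF = 10 log₁₀(1.236) = 0.92 dB

0.92 dB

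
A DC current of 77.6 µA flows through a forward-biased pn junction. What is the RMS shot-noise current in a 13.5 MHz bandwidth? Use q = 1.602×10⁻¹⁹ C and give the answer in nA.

I_n = √(2qI·B)
2qI·B = 2 × 1.602×10⁻¹⁹ × 7.76×10⁻⁵ × 1.35×10⁷ = 3.36×10⁻¹⁶ A²
I_n = √(3.36×10⁻¹⁶) = 1.83×10⁻⁸ A = 18.3 nA

18.3 nA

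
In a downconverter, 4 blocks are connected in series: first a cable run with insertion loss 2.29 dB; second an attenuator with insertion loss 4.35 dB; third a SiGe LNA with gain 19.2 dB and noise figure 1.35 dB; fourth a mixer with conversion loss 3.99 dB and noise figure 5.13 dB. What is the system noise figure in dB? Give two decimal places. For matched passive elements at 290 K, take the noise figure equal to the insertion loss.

8.08 dB

Convert to linear (a loss of L dB is a gain of −L dB): F_i = 10^(NF_i/10), G_i = 10^(G_i,dB/10)
  Stage 1: F_1 = 10^(2.29/10) = 1.694, G_1 = 10^(−2.29/10) = 0.5902
  Stage 2: F_2 = 10^(4.35/10) = 2.723, G_2 = 10^(−4.35/10) = 0.3673
  Stage 3: F_3 = 10^(1.35/10) = 1.365, G_3 = 10^(19.2/10) = 83.18
  Stage 4: F_4 = 10^(5.13/10) = 3.258, G_4 = 10^(−3.99/10) = 0.3990
Friis cascade:
  F = 1.694 + (2.723 − 1)/0.5902 + (1.365 − 1)/0.2168 + (3.258 − 1)/18.03 = 6.420
NF = 10 log₁₀(6.420) = 8.08 dB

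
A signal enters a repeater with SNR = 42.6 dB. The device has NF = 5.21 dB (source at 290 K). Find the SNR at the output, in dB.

By definition F = SNR_in/SNR_out, so in dB: SNR_out = SNR_in − NF
SNR_out = 42.6 − 5.21 = 37.39 dB

37.39 dB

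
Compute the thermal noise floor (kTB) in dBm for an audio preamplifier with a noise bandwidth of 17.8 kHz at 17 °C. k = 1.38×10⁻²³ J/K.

−131.5 dBm

T = 17 °C + 273.15 = 290.15 K
P_n = kTB = 1.38×10⁻²³ × 290.15 × 1.78×10⁴ = 7.13×10⁻¹⁷ W
In dBm: 10 log₁₀(7.13×10⁻¹⁷ / 10⁻³) = −131.5 dBm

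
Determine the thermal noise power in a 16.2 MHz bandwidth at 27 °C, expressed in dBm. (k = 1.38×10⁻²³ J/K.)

−101.7 dBm

T = 27 °C + 273.15 = 300.15 K
P_n = kTB = 1.38×10⁻²³ × 300.15 × 1.62×10⁷ = 6.71×10⁻¹⁴ W
In dBm: 10 log₁₀(6.71×10⁻¹⁴ / 10⁻³) = −101.7 dBm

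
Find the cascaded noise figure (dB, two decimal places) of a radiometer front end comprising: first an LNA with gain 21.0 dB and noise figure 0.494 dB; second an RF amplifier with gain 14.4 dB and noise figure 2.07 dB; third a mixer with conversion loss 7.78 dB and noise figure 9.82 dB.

Convert to linear (a loss of L dB is a gain of −L dB): F_i = 10^(NF_i/10), G_i = 10^(G_i,dB/10)
  Stage 1: F_1 = 10^(0.494/10) = 1.120, G_1 = 10^(21.0/10) = 125.9
  Stage 2: F_2 = 10^(2.07/10) = 1.611, G_2 = 10^(14.4/10) = 27.54
  Stage 3: F_3 = 10^(9.82/10) = 9.594, G_3 = 10^(−7.78/10) = 0.1667
Friis cascade:
  F = 1.120 + (1.611 − 1)/125.9 + (9.594 − 1)/3467 = 1.128
NF = 10 log₁₀(1.128) = 0.52 dB

0.52 dB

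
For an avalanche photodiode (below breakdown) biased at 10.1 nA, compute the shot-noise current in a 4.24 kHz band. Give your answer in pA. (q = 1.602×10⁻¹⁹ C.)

3.70 pA

I_n = √(2qI·B)
2qI·B = 2 × 1.602×10⁻¹⁹ × 1.01×10⁻⁸ × 4.24×10³ = 1.37×10⁻²³ A²
I_n = √(1.37×10⁻²³) = 3.70×10⁻¹² A = 3.70 pA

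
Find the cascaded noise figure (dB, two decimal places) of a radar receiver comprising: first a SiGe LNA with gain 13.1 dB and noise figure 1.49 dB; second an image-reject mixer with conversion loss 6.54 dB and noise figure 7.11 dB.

Convert to linear (a loss of L dB is a gain of −L dB): F_i = 10^(NF_i/10), G_i = 10^(G_i,dB/10)
  Stage 1: F_1 = 10^(1.49/10) = 1.409, G_1 = 10^(13.1/10) = 20.42
  Stage 2: F_2 = 10^(7.11/10) = 5.140, G_2 = 10^(−6.54/10) = 0.2218
Friis cascade:
  F = 1.409 + (5.140 − 1)/20.42 = 1.612
NF = 10 log₁₀(1.612) = 2.07 dB

2.07 dB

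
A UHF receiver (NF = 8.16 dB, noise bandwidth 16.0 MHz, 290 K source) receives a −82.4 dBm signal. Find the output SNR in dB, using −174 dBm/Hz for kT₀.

Noise floor: N = −174 + 10 log₁₀(B) + NF
10 log₁₀(1.60×10⁷) = 72.04 dB
N = −174 + 72.04 + 8.16 = −93.80 dBm
SNR = P_sig − N = −82.4 − (−93.80) = 11.40 dB → 11.4 dB

11.4 dB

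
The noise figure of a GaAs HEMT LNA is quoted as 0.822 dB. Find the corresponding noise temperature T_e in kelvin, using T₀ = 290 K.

60.4 K

F = 10^(0.822/10) = 1.20837
T_e = (F − 1)·T₀ = (1.20837 − 1) × 290 = 60.4 K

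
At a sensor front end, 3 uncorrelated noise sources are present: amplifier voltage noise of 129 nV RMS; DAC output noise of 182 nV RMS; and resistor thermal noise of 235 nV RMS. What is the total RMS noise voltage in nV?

324 nV

Uncorrelated sources add in power (mean-square): V_tot = √(ΣV_i²)
V_tot = √[(1.29×10⁻⁷)² + (1.82×10⁻⁷)² + (2.35×10⁻⁷)²] = 3.24×10⁻⁷ V = 324 nV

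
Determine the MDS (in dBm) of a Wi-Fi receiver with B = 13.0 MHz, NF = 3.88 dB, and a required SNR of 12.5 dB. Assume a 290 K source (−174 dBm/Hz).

Sensitivity = −174 + 10 log₁₀(B) + NF + SNR_min
= −174 + 71.14 + 3.88 + 12.5
= −86.48 dBm → −86.5 dBm

−86.5 dBm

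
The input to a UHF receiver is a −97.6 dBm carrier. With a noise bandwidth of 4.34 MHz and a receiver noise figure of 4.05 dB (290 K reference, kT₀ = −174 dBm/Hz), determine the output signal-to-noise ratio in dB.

6.0 dB

Noise floor: N = −174 + 10 log₁₀(B) + NF
10 log₁₀(4.34×10⁶) = 66.37 dB
N = −174 + 66.37 + 4.05 = −103.58 dBm
SNR = P_sig − N = −97.6 − (−103.58) = 5.98 dB → 6.0 dB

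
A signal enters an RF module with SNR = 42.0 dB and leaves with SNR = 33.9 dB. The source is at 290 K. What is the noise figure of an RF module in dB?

NF (dB) = SNR_in(dB) − SNR_out(dB) when the source is at T₀
NF = 42.0 − 33.9 = 8.1 dB

8.1 dB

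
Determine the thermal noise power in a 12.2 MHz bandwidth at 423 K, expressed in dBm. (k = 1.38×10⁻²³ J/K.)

−101.5 dBm

P_n = kTB = 1.38×10⁻²³ × 423 × 1.22×10⁷ = 7.12×10⁻¹⁴ W
In dBm: 10 log₁₀(7.12×10⁻¹⁴ / 10⁻³) = −101.5 dBm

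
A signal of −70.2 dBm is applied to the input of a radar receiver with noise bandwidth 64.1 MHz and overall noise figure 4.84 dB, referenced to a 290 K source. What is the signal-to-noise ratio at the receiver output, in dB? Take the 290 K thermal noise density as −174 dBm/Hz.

20.9 dB

Noise floor: N = −174 + 10 log₁₀(B) + NF
10 log₁₀(6.41×10⁷) = 78.07 dB
N = −174 + 78.07 + 4.84 = −91.09 dBm
SNR = P_sig − N = −70.2 − (−91.09) = 20.89 dB → 20.9 dB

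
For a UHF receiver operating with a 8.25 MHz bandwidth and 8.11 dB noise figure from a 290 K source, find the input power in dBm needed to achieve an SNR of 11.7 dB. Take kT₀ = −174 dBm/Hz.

−85.0 dBm

Sensitivity = −174 + 10 log₁₀(B) + NF + SNR_min
= −174 + 69.16 + 8.11 + 11.7
= −85.03 dBm → −85.0 dBm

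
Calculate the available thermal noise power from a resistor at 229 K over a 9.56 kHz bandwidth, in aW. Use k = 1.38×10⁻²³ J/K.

P_n = kTB = 1.38×10⁻²³ × 229 × 9.56×10³ = 3.02×10⁻¹⁷ W = 30.2 aW

30.2 aW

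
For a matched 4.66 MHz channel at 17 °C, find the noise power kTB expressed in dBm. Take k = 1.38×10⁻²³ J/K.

−107.3 dBm

T = 17 °C + 273.15 = 290.15 K
P_n = kTB = 1.38×10⁻²³ × 290.15 × 4.66×10⁶ = 1.87×10⁻¹⁴ W
In dBm: 10 log₁₀(1.87×10⁻¹⁴ / 10⁻³) = −107.3 dBm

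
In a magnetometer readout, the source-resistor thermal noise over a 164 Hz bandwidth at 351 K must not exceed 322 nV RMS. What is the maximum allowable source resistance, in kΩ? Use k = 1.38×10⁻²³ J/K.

32.6 kΩ

Johnson–Nyquist: V_n = √(4kTRB) ⇒ R = V_n² / (4kTB)
4kTB = 4 × 1.38×10⁻²³ × 351 × 1.64×10² = 3.18×10⁻¹⁸
R = (3.22×10⁻⁷)² / 3.18×10⁻¹⁸ = 3.26×10⁴ Ω = 32.6 kΩ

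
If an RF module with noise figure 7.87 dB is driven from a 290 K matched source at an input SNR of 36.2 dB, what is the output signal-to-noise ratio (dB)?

28.33 dB

By definition F = SNR_in/SNR_out, so in dB: SNR_out = SNR_in − NF
SNR_out = 36.2 − 7.87 = 28.33 dB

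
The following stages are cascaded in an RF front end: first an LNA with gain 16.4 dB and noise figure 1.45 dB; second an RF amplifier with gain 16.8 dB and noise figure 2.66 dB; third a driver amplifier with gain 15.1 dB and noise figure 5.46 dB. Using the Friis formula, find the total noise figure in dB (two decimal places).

1.51 dB

Convert to linear (a loss of L dB is a gain of −L dB): F_i = 10^(NF_i/10), G_i = 10^(G_i,dB/10)
  Stage 1: F_1 = 10^(1.45/10) = 1.396, G_1 = 10^(16.4/10) = 43.65
  Stage 2: F_2 = 10^(2.66/10) = 1.845, G_2 = 10^(16.8/10) = 47.86
  Stage 3: F_3 = 10^(5.46/10) = 3.516, G_3 = 10^(15.1/10) = 32.36
Friis cascade:
  F = 1.396 + (1.845 − 1)/43.65 + (3.516 − 1)/2089 = 1.417
NF = 10 log₁₀(1.417) = 1.51 dB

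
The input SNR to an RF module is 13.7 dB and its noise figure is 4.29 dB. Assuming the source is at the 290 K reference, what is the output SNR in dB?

9.41 dB

By definition F = SNR_in/SNR_out, so in dB: SNR_out = SNR_in − NF
SNR_out = 13.7 − 4.29 = 9.41 dB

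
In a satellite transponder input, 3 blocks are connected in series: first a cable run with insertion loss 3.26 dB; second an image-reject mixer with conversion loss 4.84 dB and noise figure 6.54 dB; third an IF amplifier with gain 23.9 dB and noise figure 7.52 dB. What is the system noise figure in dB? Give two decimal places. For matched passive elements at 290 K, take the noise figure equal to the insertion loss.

Convert to linear (a loss of L dB is a gain of −L dB): F_i = 10^(NF_i/10), G_i = 10^(G_i,dB/10)
  Stage 1: F_1 = 10^(3.26/10) = 2.118, G_1 = 10^(−3.26/10) = 0.4721
  Stage 2: F_2 = 10^(6.54/10) = 4.508, G_2 = 10^(−4.84/10) = 0.3281
  Stage 3: F_3 = 10^(7.52/10) = 5.649, G_3 = 10^(23.9/10) = 245.5
Friis cascade:
  F = 2.118 + (4.508 − 1)/0.4721 + (5.649 − 1)/0.1549 = 39.57
NF = 10 log₁₀(39.57) = 15.97 dB

15.97 dB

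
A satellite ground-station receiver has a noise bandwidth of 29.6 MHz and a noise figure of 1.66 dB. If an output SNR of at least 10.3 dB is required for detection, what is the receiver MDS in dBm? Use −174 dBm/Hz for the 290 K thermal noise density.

−87.3 dBm

Sensitivity = −174 + 10 log₁₀(B) + NF + SNR_min
= −174 + 74.71 + 1.66 + 10.3
= −87.33 dBm → −87.3 dBm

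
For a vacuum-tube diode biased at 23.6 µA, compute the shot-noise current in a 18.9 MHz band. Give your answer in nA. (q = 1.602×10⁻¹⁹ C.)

12.0 nA

I_n = √(2qI·B)
2qI·B = 2 × 1.602×10⁻¹⁹ × 2.36×10⁻⁵ × 1.89×10⁷ = 1.43×10⁻¹⁶ A²
I_n = √(1.43×10⁻¹⁶) = 1.20×10⁻⁸ A = 12.0 nA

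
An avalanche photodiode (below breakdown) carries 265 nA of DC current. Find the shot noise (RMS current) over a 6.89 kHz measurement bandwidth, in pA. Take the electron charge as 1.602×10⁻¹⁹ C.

24.2 pA

I_n = √(2qI·B)
2qI·B = 2 × 1.602×10⁻¹⁹ × 2.65×10⁻⁷ × 6.89×10³ = 5.85×10⁻²² A²
I_n = √(5.85×10⁻²²) = 2.42×10⁻¹¹ A = 24.2 pA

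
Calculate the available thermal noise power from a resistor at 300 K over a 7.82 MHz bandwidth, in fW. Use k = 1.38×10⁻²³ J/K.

32.4 fW

P_n = kTB = 1.38×10⁻²³ × 300 × 7.82×10⁶ = 3.24×10⁻¹⁴ W = 32.4 fW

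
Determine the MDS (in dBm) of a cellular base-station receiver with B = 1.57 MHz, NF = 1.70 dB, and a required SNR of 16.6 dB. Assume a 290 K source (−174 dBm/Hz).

−93.7 dBm

Sensitivity = −174 + 10 log₁₀(B) + NF + SNR_min
= −174 + 61.96 + 1.70 + 16.6
= −93.74 dBm → −93.7 dBm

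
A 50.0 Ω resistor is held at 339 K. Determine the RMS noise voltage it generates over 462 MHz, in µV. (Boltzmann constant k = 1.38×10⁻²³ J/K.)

V_n = √(4kTRB)
4kTRB = 4 × 1.38×10⁻²³ × 339 × 5.00×10¹ × 4.62×10⁸ = 4.32×10⁻¹⁰ V²
V_n = √(4.32×10⁻¹⁰) = 2.08×10⁻⁵ V = 20.8 µV

20.8 µV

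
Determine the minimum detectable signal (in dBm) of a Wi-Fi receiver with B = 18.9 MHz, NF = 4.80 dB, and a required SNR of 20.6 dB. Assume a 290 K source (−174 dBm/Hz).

−75.8 dBm

Sensitivity = −174 + 10 log₁₀(B) + NF + SNR_min
= −174 + 72.76 + 4.80 + 20.6
= −75.84 dBm → −75.8 dBm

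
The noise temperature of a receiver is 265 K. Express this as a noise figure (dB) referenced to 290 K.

F = 1 + T_e/T₀ = 1 + 265/290 = 1.91379
NF = 10 log₁₀(1.91379) = 2.82 dB

2.82 dB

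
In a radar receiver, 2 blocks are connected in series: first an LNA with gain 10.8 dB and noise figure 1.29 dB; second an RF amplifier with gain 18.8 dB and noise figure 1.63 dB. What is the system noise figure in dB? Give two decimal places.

1.41 dB

Convert to linear (a loss of L dB is a gain of −L dB): F_i = 10^(NF_i/10), G_i = 10^(G_i,dB/10)
  Stage 1: F_1 = 10^(1.29/10) = 1.346, G_1 = 10^(10.8/10) = 12.02
  Stage 2: F_2 = 10^(1.63/10) = 1.455, G_2 = 10^(18.8/10) = 75.86
Friis cascade:
  F = 1.346 + (1.455 − 1)/12.02 = 1.384
NF = 10 log₁₀(1.384) = 1.41 dB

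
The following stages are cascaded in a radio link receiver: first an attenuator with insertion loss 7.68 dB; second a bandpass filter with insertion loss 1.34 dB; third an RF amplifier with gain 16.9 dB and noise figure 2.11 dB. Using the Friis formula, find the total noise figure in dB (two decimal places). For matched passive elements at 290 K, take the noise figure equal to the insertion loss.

Convert to linear (a loss of L dB is a gain of −L dB): F_i = 10^(NF_i/10), G_i = 10^(G_i,dB/10)
  Stage 1: F_1 = 10^(7.68/10) = 5.861, G_1 = 10^(−7.68/10) = 0.1706
  Stage 2: F_2 = 10^(1.34/10) = 1.361, G_2 = 10^(−1.34/10) = 0.7345
  Stage 3: F_3 = 10^(2.11/10) = 1.626, G_3 = 10^(16.9/10) = 48.98
Friis cascade:
  F = 5.861 + (1.361 − 1)/0.1706 + (1.626 − 1)/0.1253 = 12.97
NF = 10 log₁₀(12.97) = 11.13 dB

11.13 dB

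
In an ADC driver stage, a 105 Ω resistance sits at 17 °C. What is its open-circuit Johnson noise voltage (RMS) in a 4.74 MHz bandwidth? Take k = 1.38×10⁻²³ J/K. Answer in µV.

T = 17 °C + 273.15 = 290.15 K
V_n = √(4kTRB)
4kTRB = 4 × 1.38×10⁻²³ × 290.15 × 1.05×10² × 4.74×10⁶ = 7.97×10⁻¹² V²
V_n = √(7.97×10⁻¹²) = 2.82×10⁻⁶ V = 2.82 µV

2.82 µV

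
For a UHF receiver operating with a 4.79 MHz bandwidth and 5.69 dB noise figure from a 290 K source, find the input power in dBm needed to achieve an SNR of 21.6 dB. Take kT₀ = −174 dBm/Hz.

−79.9 dBm

Sensitivity = −174 + 10 log₁₀(B) + NF + SNR_min
= −174 + 66.8 + 5.69 + 21.6
= −79.91 dBm → −79.9 dBm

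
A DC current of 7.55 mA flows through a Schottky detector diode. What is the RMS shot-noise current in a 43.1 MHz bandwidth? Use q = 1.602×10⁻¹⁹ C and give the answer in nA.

I_n = √(2qI·B)
2qI·B = 2 × 1.602×10⁻¹⁹ × 7.55×10⁻³ × 4.31×10⁷ = 1.04×10⁻¹³ A²
I_n = √(1.04×10⁻¹³) = 3.23×10⁻⁷ A = 323 nA

323 nA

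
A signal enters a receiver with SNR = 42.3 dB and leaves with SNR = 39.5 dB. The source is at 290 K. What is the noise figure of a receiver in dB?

2.8 dB

NF (dB) = SNR_in(dB) − SNR_out(dB) when the source is at T₀
NF = 42.3 − 39.5 = 2.8 dB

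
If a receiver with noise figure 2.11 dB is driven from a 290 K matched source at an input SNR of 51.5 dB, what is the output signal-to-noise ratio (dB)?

49.39 dB

By definition F = SNR_in/SNR_out, so in dB: SNR_out = SNR_in − NF
SNR_out = 51.5 − 2.11 = 49.39 dB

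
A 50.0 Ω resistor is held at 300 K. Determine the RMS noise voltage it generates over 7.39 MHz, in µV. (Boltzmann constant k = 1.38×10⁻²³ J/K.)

V_n = √(4kTRB)
4kTRB = 4 × 1.38×10⁻²³ × 300 × 5.00×10¹ × 7.39×10⁶ = 6.12×10⁻¹² V²
V_n = √(6.12×10⁻¹²) = 2.47×10⁻⁶ V = 2.47 µV

2.47 µV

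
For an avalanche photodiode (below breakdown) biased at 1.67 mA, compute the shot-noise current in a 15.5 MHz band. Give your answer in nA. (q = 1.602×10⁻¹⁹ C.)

91.1 nA

I_n = √(2qI·B)
2qI·B = 2 × 1.602×10⁻¹⁹ × 1.67×10⁻³ × 1.55×10⁷ = 8.29×10⁻¹⁵ A²
I_n = √(8.29×10⁻¹⁵) = 9.11×10⁻⁸ A = 91.1 nA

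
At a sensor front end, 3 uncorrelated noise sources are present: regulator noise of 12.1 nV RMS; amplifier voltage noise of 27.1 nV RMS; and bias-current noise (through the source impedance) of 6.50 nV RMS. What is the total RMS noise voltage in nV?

Uncorrelated sources add in power (mean-square): V_tot = √(ΣV_i²)
V_tot = √[(1.21×10⁻⁸)² + (2.71×10⁻⁸)² + (6.50×10⁻⁹)²] = 3.04×10⁻⁸ V = 30.4 nV

30.4 nV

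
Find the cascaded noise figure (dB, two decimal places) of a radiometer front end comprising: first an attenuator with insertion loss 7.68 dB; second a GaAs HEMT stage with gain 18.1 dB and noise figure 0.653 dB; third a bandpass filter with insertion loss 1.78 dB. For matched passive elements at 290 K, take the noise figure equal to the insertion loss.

8.36 dB

Convert to linear (a loss of L dB is a gain of −L dB): F_i = 10^(NF_i/10), G_i = 10^(G_i,dB/10)
  Stage 1: F_1 = 10^(7.68/10) = 5.861, G_1 = 10^(−7.68/10) = 0.1706
  Stage 2: F_2 = 10^(0.653/10) = 1.162, G_2 = 10^(18.1/10) = 64.57
  Stage 3: F_3 = 10^(1.78/10) = 1.507, G_3 = 10^(−1.78/10) = 0.6637
Friis cascade:
  F = 5.861 + (1.162 − 1)/0.1706 + (1.507 − 1)/11.02 = 6.858
NF = 10 log₁₀(6.858) = 8.36 dB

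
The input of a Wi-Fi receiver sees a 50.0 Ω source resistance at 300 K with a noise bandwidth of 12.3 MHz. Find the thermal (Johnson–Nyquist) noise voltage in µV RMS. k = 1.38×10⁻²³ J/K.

V_n = √(4kTRB)
4kTRB = 4 × 1.38×10⁻²³ × 300 × 5.00×10¹ × 1.23×10⁷ = 1.02×10⁻¹¹ V²
V_n = √(1.02×10⁻¹¹) = 3.19×10⁻⁶ V = 3.19 µV

3.19 µV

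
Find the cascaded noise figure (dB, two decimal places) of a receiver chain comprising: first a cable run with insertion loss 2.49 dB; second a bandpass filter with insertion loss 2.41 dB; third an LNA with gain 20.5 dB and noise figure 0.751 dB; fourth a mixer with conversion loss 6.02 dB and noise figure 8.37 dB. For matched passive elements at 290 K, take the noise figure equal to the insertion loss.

5.84 dB

Convert to linear (a loss of L dB is a gain of −L dB): F_i = 10^(NF_i/10), G_i = 10^(G_i,dB/10)
  Stage 1: F_1 = 10^(2.49/10) = 1.774, G_1 = 10^(−2.49/10) = 0.5636
  Stage 2: F_2 = 10^(2.41/10) = 1.742, G_2 = 10^(−2.41/10) = 0.5741
  Stage 3: F_3 = 10^(0.751/10) = 1.189, G_3 = 10^(20.5/10) = 112.2
  Stage 4: F_4 = 10^(8.37/10) = 6.871, G_4 = 10^(−6.02/10) = 0.2500
Friis cascade:
  F = 1.774 + (1.742 − 1)/0.5636 + (1.189 − 1)/0.3236 + (6.871 − 1)/36.31 = 3.835
NF = 10 log₁₀(3.835) = 5.84 dB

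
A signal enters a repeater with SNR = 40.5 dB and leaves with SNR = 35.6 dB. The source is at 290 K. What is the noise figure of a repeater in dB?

NF (dB) = SNR_in(dB) − SNR_out(dB) when the source is at T₀
NF = 40.5 − 35.6 = 4.9 dB

4.9 dB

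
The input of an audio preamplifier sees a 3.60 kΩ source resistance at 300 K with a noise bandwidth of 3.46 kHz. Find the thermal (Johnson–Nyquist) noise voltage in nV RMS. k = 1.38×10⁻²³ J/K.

454 nV

V_n = √(4kTRB)
4kTRB = 4 × 1.38×10⁻²³ × 300 × 3.60×10³ × 3.46×10³ = 2.06×10⁻¹³ V²
V_n = √(2.06×10⁻¹³) = 4.54×10⁻⁷ V = 454 nV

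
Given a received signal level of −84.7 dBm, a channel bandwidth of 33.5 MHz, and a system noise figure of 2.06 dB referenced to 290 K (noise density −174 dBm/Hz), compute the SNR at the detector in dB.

12.0 dB

Noise floor: N = −174 + 10 log₁₀(B) + NF
10 log₁₀(3.35×10⁷) = 75.25 dB
N = −174 + 75.25 + 2.06 = −96.69 dBm
SNR = P_sig − N = −84.7 − (−96.69) = 11.99 dB → 12.0 dB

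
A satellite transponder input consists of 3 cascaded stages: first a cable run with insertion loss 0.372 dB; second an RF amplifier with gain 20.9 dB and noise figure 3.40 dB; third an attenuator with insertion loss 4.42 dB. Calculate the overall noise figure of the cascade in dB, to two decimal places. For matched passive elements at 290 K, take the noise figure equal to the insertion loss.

Convert to linear (a loss of L dB is a gain of −L dB): F_i = 10^(NF_i/10), G_i = 10^(G_i,dB/10)
  Stage 1: F_1 = 10^(0.372/10) = 1.089, G_1 = 10^(−0.372/10) = 0.9179
  Stage 2: F_2 = 10^(3.40/10) = 2.188, G_2 = 10^(20.9/10) = 123.0
  Stage 3: F_3 = 10^(4.42/10) = 2.767, G_3 = 10^(−4.42/10) = 0.3614
Friis cascade:
  F = 1.089 + (2.188 − 1)/0.9179 + (2.767 − 1)/112.9 = 2.399
NF = 10 log₁₀(2.399) = 3.80 dB

3.80 dB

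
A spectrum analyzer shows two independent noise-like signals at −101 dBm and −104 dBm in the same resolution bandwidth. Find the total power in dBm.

Convert to linear, add, convert back:
P₁ = 7.94×10⁻¹⁴ W, P₂ = 3.98×10⁻¹⁴ W
P_tot = 1.19×10⁻¹³ W → 10 log₁₀(P_tot / 10⁻³) = −99.2 dBm

−99.2 dBm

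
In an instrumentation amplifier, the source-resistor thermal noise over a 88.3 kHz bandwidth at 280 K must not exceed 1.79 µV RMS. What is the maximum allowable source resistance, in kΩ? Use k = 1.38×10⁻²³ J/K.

Johnson–Nyquist: V_n = √(4kTRB) ⇒ R = V_n² / (4kTB)
4kTB = 4 × 1.38×10⁻²³ × 280 × 8.83×10⁴ = 1.36×10⁻¹⁵
R = (1.79×10⁻⁶)² / 1.36×10⁻¹⁵ = 2.35×10³ Ω = 2.35 kΩ

2.35 kΩ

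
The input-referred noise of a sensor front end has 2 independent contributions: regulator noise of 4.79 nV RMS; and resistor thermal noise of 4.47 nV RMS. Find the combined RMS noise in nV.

6.55 nV

Uncorrelated sources add in power (mean-square): V_tot = √(ΣV_i²)
V_tot = √[(4.79×10⁻⁹)² + (4.47×10⁻⁹)²] = 6.55×10⁻⁹ V = 6.55 nV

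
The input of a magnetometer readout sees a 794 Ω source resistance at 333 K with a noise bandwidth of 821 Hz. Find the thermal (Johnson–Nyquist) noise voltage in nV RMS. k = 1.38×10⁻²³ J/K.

109 nV

V_n = √(4kTRB)
4kTRB = 4 × 1.38×10⁻²³ × 333 × 7.94×10² × 8.21×10² = 1.20×10⁻¹⁴ V²
V_n = √(1.20×10⁻¹⁴) = 1.09×10⁻⁷ V = 109 nV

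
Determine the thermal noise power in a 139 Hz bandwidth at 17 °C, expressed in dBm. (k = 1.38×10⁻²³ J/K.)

−152.5 dBm

T = 17 °C + 273.15 = 290.15 K
P_n = kTB = 1.38×10⁻²³ × 290.15 × 1.39×10² = 5.57×10⁻¹⁹ W
In dBm: 10 log₁₀(5.57×10⁻¹⁹ / 10⁻³) = −152.5 dBm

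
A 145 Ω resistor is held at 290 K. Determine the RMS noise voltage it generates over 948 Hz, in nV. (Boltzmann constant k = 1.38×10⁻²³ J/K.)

46.9 nV

V_n = √(4kTRB)
4kTRB = 4 × 1.38×10⁻²³ × 290 × 1.45×10² × 9.48×10² = 2.20×10⁻¹⁵ V²
V_n = √(2.20×10⁻¹⁵) = 4.69×10⁻⁸ V = 46.9 nV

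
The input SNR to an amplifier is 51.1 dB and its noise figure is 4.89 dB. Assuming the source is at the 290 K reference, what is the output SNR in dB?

By definition F = SNR_in/SNR_out, so in dB: SNR_out = SNR_in − NF
SNR_out = 51.1 − 4.89 = 46.21 dB

46.21 dB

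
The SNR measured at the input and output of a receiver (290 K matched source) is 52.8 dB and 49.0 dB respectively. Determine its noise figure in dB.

3.8 dB

NF (dB) = SNR_in(dB) − SNR_out(dB) when the source is at T₀
NF = 52.8 − 49.0 = 3.8 dB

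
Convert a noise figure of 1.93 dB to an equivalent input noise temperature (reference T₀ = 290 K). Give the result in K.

F = 10^(1.93/10) = 1.55955
T_e = (F − 1)·T₀ = (1.55955 − 1) × 290 = 162 K

162 K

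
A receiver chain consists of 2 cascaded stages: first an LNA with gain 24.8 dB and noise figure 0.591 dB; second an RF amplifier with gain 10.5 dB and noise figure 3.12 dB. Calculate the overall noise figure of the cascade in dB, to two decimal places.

0.60 dB

Convert to linear (a loss of L dB is a gain of −L dB): F_i = 10^(NF_i/10), G_i = 10^(G_i,dB/10)
  Stage 1: F_1 = 10^(0.591/10) = 1.146, G_1 = 10^(24.8/10) = 302.0
  Stage 2: F_2 = 10^(3.12/10) = 2.051, G_2 = 10^(10.5/10) = 11.22
Friis cascade:
  F = 1.146 + (2.051 − 1)/302.0 = 1.149
NF = 10 log₁₀(1.149) = 0.60 dB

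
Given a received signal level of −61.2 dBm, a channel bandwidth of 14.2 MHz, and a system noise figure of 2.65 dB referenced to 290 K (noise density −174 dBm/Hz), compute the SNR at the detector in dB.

Noise floor: N = −174 + 10 log₁₀(B) + NF
10 log₁₀(1.42×10⁷) = 71.52 dB
N = −174 + 71.52 + 2.65 = −99.83 dBm
SNR = P_sig − N = −61.2 − (−99.83) = 38.63 dB → 38.6 dB

38.6 dB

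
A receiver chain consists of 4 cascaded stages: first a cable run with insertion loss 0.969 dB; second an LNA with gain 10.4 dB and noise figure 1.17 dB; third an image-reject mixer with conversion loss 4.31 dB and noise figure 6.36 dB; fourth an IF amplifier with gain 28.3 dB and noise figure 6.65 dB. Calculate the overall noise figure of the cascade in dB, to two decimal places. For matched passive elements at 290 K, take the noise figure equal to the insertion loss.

4.96 dB

Convert to linear (a loss of L dB is a gain of −L dB): F_i = 10^(NF_i/10), G_i = 10^(G_i,dB/10)
  Stage 1: F_1 = 10^(0.969/10) = 1.250, G_1 = 10^(−0.969/10) = 0.8000
  Stage 2: F_2 = 10^(1.17/10) = 1.309, G_2 = 10^(10.4/10) = 10.96
  Stage 3: F_3 = 10^(6.36/10) = 4.325, G_3 = 10^(−4.31/10) = 0.3707
  Stage 4: F_4 = 10^(6.65/10) = 4.624, G_4 = 10^(28.3/10) = 676.1
Friis cascade:
  F = 1.250 + (1.309 − 1)/0.8000 + (4.325 − 1)/8.772 + (4.624 − 1)/3.252 = 3.130
NF = 10 log₁₀(3.130) = 4.96 dB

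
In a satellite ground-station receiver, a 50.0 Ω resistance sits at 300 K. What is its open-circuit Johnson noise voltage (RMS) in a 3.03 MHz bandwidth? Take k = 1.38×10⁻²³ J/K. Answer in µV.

V_n = √(4kTRB)
4kTRB = 4 × 1.38×10⁻²³ × 300 × 5.00×10¹ × 3.03×10⁶ = 2.51×10⁻¹² V²
V_n = √(2.51×10⁻¹²) = 1.58×10⁻⁶ V = 1.58 µV

1.58 µV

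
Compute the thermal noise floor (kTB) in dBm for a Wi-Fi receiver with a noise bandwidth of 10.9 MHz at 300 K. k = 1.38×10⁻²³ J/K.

P_n = kTB = 1.38×10⁻²³ × 300 × 1.09×10⁷ = 4.51×10⁻¹⁴ W
In dBm: 10 log₁₀(4.51×10⁻¹⁴ / 10⁻³) = −103.5 dBm

−103.5 dBm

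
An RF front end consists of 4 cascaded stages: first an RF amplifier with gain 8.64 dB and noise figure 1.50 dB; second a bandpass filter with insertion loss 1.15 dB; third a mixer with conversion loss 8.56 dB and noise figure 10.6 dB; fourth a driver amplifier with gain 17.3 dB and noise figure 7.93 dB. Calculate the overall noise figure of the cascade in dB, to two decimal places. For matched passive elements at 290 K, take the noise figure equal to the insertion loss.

Convert to linear (a loss of L dB is a gain of −L dB): F_i = 10^(NF_i/10), G_i = 10^(G_i,dB/10)
  Stage 1: F_1 = 10^(1.50/10) = 1.413, G_1 = 10^(8.64/10) = 7.311
  Stage 2: F_2 = 10^(1.15/10) = 1.303, G_2 = 10^(−1.15/10) = 0.7674
  Stage 3: F_3 = 10^(10.6/10) = 11.48, G_3 = 10^(−8.56/10) = 0.1393
  Stage 4: F_4 = 10^(7.93/10) = 6.209, G_4 = 10^(17.3/10) = 53.70
Friis cascade:
  F = 1.413 + (1.303 − 1)/7.311 + (11.48 − 1)/5.610 + (6.209 − 1)/0.7816 = 9.986
NF = 10 log₁₀(9.986) = 9.99 dB

9.99 dB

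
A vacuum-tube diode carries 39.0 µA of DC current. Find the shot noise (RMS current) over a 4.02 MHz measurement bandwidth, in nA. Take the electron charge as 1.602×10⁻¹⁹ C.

I_n = √(2qI·B)
2qI·B = 2 × 1.602×10⁻¹⁹ × 3.90×10⁻⁵ × 4.02×10⁶ = 5.02×10⁻¹⁷ A²
I_n = √(5.02×10⁻¹⁷) = 7.09×10⁻⁹ A = 7.09 nA

7.09 nA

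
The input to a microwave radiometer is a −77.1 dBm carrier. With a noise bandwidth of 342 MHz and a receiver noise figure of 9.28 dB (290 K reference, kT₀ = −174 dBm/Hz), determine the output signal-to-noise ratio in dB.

Noise floor: N = −174 + 10 log₁₀(B) + NF
10 log₁₀(3.42×10⁸) = 85.34 dB
N = −174 + 85.34 + 9.28 = −79.38 dBm
SNR = P_sig − N = −77.1 − (−79.38) = 2.28 dB → 2.3 dB

2.3 dB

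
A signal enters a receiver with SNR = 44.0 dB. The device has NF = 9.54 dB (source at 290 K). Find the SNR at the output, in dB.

34.46 dB

By definition F = SNR_in/SNR_out, so in dB: SNR_out = SNR_in − NF
SNR_out = 44.0 − 9.54 = 34.46 dB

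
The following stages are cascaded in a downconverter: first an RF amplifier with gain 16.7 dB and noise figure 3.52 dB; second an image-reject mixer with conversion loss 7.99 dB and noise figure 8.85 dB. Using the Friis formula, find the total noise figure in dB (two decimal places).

3.79 dB

Convert to linear (a loss of L dB is a gain of −L dB): F_i = 10^(NF_i/10), G_i = 10^(G_i,dB/10)
  Stage 1: F_1 = 10^(3.52/10) = 2.249, G_1 = 10^(16.7/10) = 46.77
  Stage 2: F_2 = 10^(8.85/10) = 7.674, G_2 = 10^(−7.99/10) = 0.1589
Friis cascade:
  F = 2.249 + (7.674 − 1)/46.77 = 2.392
NF = 10 log₁₀(2.392) = 3.79 dB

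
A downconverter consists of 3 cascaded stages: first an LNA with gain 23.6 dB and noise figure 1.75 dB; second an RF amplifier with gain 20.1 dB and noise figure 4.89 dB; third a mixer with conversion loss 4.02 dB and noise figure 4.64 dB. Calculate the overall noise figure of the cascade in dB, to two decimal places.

Convert to linear (a loss of L dB is a gain of −L dB): F_i = 10^(NF_i/10), G_i = 10^(G_i,dB/10)
  Stage 1: F_1 = 10^(1.75/10) = 1.496, G_1 = 10^(23.6/10) = 229.1
  Stage 2: F_2 = 10^(4.89/10) = 3.083, G_2 = 10^(20.1/10) = 102.3
  Stage 3: F_3 = 10^(4.64/10) = 2.911, G_3 = 10^(−4.02/10) = 0.3963
Friis cascade:
  F = 1.496 + (3.083 − 1)/229.1 + (2.911 − 1)/2.344×10⁴ = 1.505
NF = 10 log₁₀(1.505) = 1.78 dB

1.78 dB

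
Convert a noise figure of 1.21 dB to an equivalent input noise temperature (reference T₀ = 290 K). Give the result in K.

F = 10^(1.21/10) = 1.3213
T_e = (F − 1)·T₀ = (1.3213 − 1) × 290 = 93.2 K

93.2 K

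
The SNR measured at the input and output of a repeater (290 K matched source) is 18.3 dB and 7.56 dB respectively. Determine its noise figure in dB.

NF (dB) = SNR_in(dB) − SNR_out(dB) when the source is at T₀
NF = 18.3 − 7.56 = 10.74 dB

10.74 dB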